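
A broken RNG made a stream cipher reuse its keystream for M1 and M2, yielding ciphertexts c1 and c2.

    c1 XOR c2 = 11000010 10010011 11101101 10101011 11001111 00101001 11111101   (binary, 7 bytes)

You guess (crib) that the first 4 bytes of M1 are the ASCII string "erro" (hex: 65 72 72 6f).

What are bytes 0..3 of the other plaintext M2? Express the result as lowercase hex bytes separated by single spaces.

Since c1 ⊕ c2 = M1 ⊕ M2, XORing with the guessed M1 bytes yields the corresponding M2 bytes: M2 = (c1 ⊕ c2) ⊕ M1.
c2 XOR 65 = a7
93 XOR 72 = e1
ed XOR 72 = 9f
ab XOR 6f = c4

a7 e1 9f c4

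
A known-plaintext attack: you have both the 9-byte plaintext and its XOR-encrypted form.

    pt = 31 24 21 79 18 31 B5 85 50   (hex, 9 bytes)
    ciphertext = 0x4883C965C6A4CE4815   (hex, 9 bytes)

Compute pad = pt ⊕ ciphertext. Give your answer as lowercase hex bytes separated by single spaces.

79 a7 e8 1c de 95 7b cd 45

Since ciphertext = pt ⊕ pad, XORing both sides with pt gives pad = pt ⊕ ciphertext.
00110001 XOR 01001000 = 01111001
00100100 XOR 10000011 = 10100111
00100001 XOR 11001001 = 11101000
01111001 XOR 01100101 = 00011100
00011000 XOR 11000110 = 11011110
00110001 XOR 10100100 = 10010101
10110101 XOR 11001110 = 01111011
10000101 XOR 01001000 = 11001101
01010000 XOR 00010101 = 01000101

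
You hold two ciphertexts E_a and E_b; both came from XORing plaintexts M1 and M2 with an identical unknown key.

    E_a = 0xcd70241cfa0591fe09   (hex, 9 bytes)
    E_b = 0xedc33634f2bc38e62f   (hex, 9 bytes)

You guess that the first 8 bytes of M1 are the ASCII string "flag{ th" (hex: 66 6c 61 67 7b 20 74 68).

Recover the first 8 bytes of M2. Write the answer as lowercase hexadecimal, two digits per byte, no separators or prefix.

First, E_a ⊕ E_b = (M1 ⊕ K) ⊕ (M2 ⊕ K) = M1 ⊕ M2, so the key drops out. Then M2 = (M1 ⊕ M2) ⊕ M1 over the first 8 bytes.
byte 0: (cd ^ ed) ^ 66 = 20 ^ 66 = 46
byte 1: (70 ^ c3) ^ 6c = b3 ^ 6c = df
byte 2: (24 ^ 36) ^ 61 = 12 ^ 61 = 73
byte 3: (1c ^ 34) ^ 67 = 28 ^ 67 = 4f
byte 4: (fa ^ f2) ^ 7b = 08 ^ 7b = 73
byte 5: (05 ^ bc) ^ 20 = b9 ^ 20 = 99
byte 6: (91 ^ 38) ^ 74 = a9 ^ 74 = dd
byte 7: (fe ^ e6) ^ 68 = 18 ^ 68 = 70

46df734f7399dd70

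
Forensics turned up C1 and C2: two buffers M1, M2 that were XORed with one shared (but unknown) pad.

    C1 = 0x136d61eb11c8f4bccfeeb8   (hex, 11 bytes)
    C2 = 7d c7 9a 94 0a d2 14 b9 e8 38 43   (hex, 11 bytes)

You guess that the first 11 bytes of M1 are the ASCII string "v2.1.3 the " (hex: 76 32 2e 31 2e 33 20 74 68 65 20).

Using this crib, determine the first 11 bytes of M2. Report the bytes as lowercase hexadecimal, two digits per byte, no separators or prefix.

1898d54e3529c0714fb3db

First, C1 ⊕ C2 = (M1 ⊕ K) ⊕ (M2 ⊕ K) = M1 ⊕ M2, so the key drops out. Then M2 = (M1 ⊕ M2) ⊕ M1 over the first 11 bytes.
byte 0: (13 ⊕ 7d) ⊕ 76 = 6e ⊕ 76 = 18
byte 1: (6d ⊕ c7) ⊕ 32 = aa ⊕ 32 = 98
byte 2: (61 ⊕ 9a) ⊕ 2e = fb ⊕ 2e = d5
byte 3: (eb ⊕ 94) ⊕ 31 = 7f ⊕ 31 = 4e
byte 4: (11 ⊕ 0a) ⊕ 2e = 1b ⊕ 2e = 35
byte 5: (c8 ⊕ d2) ⊕ 33 = 1a ⊕ 33 = 29
byte 6: (f4 ⊕ 14) ⊕ 20 = e0 ⊕ 20 = c0
byte 7: (bc ⊕ b9) ⊕ 74 = 05 ⊕ 74 = 71
byte 8: (cf ⊕ e8) ⊕ 68 = 27 ⊕ 68 = 4f
byte 9: (ee ⊕ 38) ⊕ 65 = d6 ⊕ 65 = b3
byte 10: (b8 ⊕ 43) ⊕ 20 = fb ⊕ 20 = db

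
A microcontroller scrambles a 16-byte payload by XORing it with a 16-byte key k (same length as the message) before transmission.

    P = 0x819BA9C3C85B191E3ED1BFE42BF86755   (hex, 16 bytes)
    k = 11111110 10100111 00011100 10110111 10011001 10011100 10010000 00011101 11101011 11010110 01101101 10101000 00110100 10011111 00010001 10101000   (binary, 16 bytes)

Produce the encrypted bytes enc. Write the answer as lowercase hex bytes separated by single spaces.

81 xor fe = 7f
9b xor a7 = 3c
a9 xor 1c = b5
c3 xor b7 = 74
c8 xor 99 = 51
5b xor 9c = c7
19 xor 90 = 89
1e xor 1d = 03
3e xor eb = d5
d1 xor d6 = 07
bf xor 6d = d2
e4 xor a8 = 4c
2b xor 34 = 1f
f8 xor 9f = 67
67 xor 11 = 76
55 xor a8 = fd

7f 3c b5 74 51 c7 89 03 d5 07 d2 4c 1f 67 76 fd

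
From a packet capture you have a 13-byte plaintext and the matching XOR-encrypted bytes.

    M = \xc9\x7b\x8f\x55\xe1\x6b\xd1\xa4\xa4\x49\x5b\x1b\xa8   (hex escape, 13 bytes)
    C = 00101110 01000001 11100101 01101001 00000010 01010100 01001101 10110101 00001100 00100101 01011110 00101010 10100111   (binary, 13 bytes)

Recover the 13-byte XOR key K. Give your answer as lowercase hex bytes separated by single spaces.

e7 3a 6a 3c e3 3f 9c 11 a8 6c 05 31 0f

Since C = M ⊕ K, XORing both sides with M gives K = M ⊕ C.
11001001 xor 00101110 = 11100111
01111011 xor 01000001 = 00111010
10001111 xor 11100101 = 01101010
01010101 xor 01101001 = 00111100
11100001 xor 00000010 = 11100011
01101011 xor 01010100 = 00111111
11010001 xor 01001101 = 10011100
10100100 xor 10110101 = 00010001
10100100 xor 00001100 = 10101000
01001001 xor 00100101 = 01101100
01011011 xor 01011110 = 00000101
00011011 xor 00101010 = 00110001
10101000 xor 10100111 = 00001111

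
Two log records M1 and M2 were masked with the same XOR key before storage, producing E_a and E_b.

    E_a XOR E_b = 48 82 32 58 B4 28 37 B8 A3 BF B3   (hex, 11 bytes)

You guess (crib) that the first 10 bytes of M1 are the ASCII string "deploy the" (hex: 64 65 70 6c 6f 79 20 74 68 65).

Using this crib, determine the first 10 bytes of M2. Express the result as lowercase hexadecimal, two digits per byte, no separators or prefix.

Since E_a ⊕ E_b = M1 ⊕ M2, XORing with the guessed M1 bytes yields the corresponding M2 bytes: M2 = (E_a ⊕ E_b) ⊕ M1.
byte 0: 48 XOR 64 = 2c
byte 1: 82 XOR 65 = e7
byte 2: 32 XOR 70 = 42
byte 3: 58 XOR 6c = 34
byte 4: b4 XOR 6f = db
byte 5: 28 XOR 79 = 51
byte 6: 37 XOR 20 = 17
byte 7: b8 XOR 74 = cc
byte 8: a3 XOR 68 = cb
byte 9: bf XOR 65 = da

2ce74234db5117cccbda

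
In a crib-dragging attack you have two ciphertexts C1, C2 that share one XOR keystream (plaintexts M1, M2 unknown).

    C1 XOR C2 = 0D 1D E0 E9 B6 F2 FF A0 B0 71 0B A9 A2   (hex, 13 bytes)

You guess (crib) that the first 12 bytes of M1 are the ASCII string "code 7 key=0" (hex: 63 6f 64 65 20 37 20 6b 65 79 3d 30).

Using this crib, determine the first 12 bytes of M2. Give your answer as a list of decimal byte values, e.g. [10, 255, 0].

Since C1 ⊕ C2 = M1 ⊕ M2, XORing with the guessed M1 bytes yields the corresponding M2 bytes: M2 = (C1 ⊕ C2) ⊕ M1.
byte 0:  13 xor  99 = 110
byte 1:  29 xor 111 = 114
byte 2: 224 xor 100 = 132
byte 3: 233 xor 101 = 140
byte 4: 182 xor  32 = 150
byte 5: 242 xor  55 = 197
byte 6: 255 xor  32 = 223
byte 7: 160 xor 107 = 203
byte 8: 176 xor 101 = 213
byte 9: 113 xor 121 =   8
byte 10:  11 xor  61 =  54
byte 11: 169 xor  48 = 153

[110, 114, 132, 140, 150, 197, 223, 203, 213, 8, 54, 153]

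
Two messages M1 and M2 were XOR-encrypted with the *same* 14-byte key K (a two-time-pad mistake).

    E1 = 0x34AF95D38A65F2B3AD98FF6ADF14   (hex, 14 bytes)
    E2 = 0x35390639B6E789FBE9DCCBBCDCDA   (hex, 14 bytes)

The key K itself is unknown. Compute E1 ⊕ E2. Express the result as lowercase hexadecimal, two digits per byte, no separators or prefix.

E1 ⊕ E2 = (M1 ⊕ K) ⊕ (M2 ⊕ K) = M1 ⊕ M2 — the shared key cancels under XOR.
 52 xor  53 =   1
175 xor  57 = 150
149 xor   6 = 147
211 xor  57 = 234
138 xor 182 =  60
101 xor 231 = 130
242 xor 137 = 123
179 xor 251 =  72
173 xor 233 =  68
152 xor 220 =  68
255 xor 203 =  52
106 xor 188 = 214
223 xor 220 =   3
 20 xor 218 = 206

019693ea3c827b48444434d603ce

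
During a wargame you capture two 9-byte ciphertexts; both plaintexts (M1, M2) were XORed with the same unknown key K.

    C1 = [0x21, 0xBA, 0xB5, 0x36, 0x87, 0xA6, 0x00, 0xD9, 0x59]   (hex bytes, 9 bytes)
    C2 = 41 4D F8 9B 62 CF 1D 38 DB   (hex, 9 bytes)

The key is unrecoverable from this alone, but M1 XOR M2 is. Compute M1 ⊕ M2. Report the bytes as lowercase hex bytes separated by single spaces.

60 f7 4d ad e5 69 1d e1 82

C1 ⊕ C2 = (M1 ⊕ K) ⊕ (M2 ⊕ K) = M1 ⊕ M2 — the shared key cancels under XOR.
byte 0: 21 ⊕ 41 = 60
byte 1: ba ⊕ 4d = f7
byte 2: b5 ⊕ f8 = 4d
byte 3: 36 ⊕ 9b = ad
byte 4: 87 ⊕ 62 = e5
byte 5: a6 ⊕ cf = 69
byte 6: 00 ⊕ 1d = 1d
byte 7: d9 ⊕ 38 = e1
byte 8: 59 ⊕ db = 82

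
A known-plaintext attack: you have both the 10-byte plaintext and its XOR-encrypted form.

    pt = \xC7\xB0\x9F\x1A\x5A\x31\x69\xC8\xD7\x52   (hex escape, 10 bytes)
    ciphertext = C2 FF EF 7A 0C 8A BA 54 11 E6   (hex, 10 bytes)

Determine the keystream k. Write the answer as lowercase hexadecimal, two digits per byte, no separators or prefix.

Since ciphertext = pt ⊕ k, XORing both sides with pt gives k = pt ⊕ ciphertext.
c7 ^ c2 = 05
b0 ^ ff = 4f
9f ^ ef = 70
1a ^ 7a = 60
5a ^ 0c = 56
31 ^ 8a = bb
69 ^ ba = d3
c8 ^ 54 = 9c
d7 ^ 11 = c6
52 ^ e6 = b4

054f706056bbd39cc6b4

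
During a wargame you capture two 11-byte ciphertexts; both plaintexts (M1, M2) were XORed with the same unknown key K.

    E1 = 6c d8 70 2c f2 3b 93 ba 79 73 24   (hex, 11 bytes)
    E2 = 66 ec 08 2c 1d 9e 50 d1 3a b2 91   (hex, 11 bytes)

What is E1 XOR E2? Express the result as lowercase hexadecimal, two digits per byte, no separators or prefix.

0a347800efa5c36b43c1b5

E1 ⊕ E2 = (M1 ⊕ K) ⊕ (M2 ⊕ K) = M1 ⊕ M2 — the shared key cancels under XOR.
6c xor 66 = 0a
d8 xor ec = 34
70 xor 08 = 78
2c xor 2c = 00
f2 xor 1d = ef
3b xor 9e = a5
93 xor 50 = c3
ba xor d1 = 6b
79 xor 3a = 43
73 xor b2 = c1
24 xor 91 = b5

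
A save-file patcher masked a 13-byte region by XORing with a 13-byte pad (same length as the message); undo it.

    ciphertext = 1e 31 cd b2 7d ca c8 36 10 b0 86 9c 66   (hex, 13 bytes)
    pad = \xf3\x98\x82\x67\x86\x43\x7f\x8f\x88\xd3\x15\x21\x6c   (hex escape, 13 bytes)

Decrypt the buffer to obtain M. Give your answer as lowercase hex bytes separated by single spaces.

ed a9 4f d5 fb 89 b7 b9 98 63 93 bd 0a

XOR is its own inverse, so applying the key byte-wise gives the result directly.
1e xor f3 = ed
31 xor 98 = a9
cd xor 82 = 4f
b2 xor 67 = d5
7d xor 86 = fb
ca xor 43 = 89
c8 xor 7f = b7
36 xor 8f = b9
10 xor 88 = 98
b0 xor d3 = 63
86 xor 15 = 93
9c xor 21 = bd
66 xor 6c = 0a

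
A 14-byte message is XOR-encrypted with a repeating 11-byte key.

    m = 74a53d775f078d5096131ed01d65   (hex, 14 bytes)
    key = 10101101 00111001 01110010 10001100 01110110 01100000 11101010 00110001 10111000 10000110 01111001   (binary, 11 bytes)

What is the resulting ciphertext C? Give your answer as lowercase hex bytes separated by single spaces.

The 11-byte key repeats, so the effective keystream is ad 39 72 8c 76 60 ea 31 b8 86 79 ad 39 72.
byte 0: 01110100 ⊕ 10101101 = 11011001
byte 1: 10100101 ⊕ 00111001 = 10011100
byte 2: 00111101 ⊕ 01110010 = 01001111
byte 3: 01110111 ⊕ 10001100 = 11111011
byte 4: 01011111 ⊕ 01110110 = 00101001
byte 5: 00000111 ⊕ 01100000 = 01100111
byte 6: 10001101 ⊕ 11101010 = 01100111
byte 7: 01010000 ⊕ 00110001 = 01100001
byte 8: 10010110 ⊕ 10111000 = 00101110
byte 9: 00010011 ⊕ 10000110 = 10010101
byte 10: 00011110 ⊕ 01111001 = 01100111
byte 11: 11010000 ⊕ 10101101 = 01111101
byte 12: 00011101 ⊕ 00111001 = 00100100
byte 13: 01100101 ⊕ 01110010 = 00010111

d9 9c 4f fb 29 67 67 61 2e 95 67 7d 24 17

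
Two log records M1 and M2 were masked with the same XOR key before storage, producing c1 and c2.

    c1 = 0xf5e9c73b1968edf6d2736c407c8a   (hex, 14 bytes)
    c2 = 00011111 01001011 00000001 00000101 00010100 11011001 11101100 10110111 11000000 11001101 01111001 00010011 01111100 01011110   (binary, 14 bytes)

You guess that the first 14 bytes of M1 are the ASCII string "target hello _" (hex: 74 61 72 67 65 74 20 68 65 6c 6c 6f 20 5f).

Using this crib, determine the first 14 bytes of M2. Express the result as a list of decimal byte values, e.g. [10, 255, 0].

First, c1 ⊕ c2 = (M1 ⊕ K) ⊕ (M2 ⊕ K) = M1 ⊕ M2, so the key drops out. Then M2 = (M1 ⊕ M2) ⊕ M1 over the first 14 bytes.
byte 0: (f5 ⊕ 1f) ⊕ 74 = ea ⊕ 74 = 9e
byte 1: (e9 ⊕ 4b) ⊕ 61 = a2 ⊕ 61 = c3
byte 2: (c7 ⊕ 01) ⊕ 72 = c6 ⊕ 72 = b4
byte 3: (3b ⊕ 05) ⊕ 67 = 3e ⊕ 67 = 59
byte 4: (19 ⊕ 14) ⊕ 65 = 0d ⊕ 65 = 68
byte 5: (68 ⊕ d9) ⊕ 74 = b1 ⊕ 74 = c5
byte 6: (ed ⊕ ec) ⊕ 20 = 01 ⊕ 20 = 21
byte 7: (f6 ⊕ b7) ⊕ 68 = 41 ⊕ 68 = 29
byte 8: (d2 ⊕ c0) ⊕ 65 = 12 ⊕ 65 = 77
byte 9: (73 ⊕ cd) ⊕ 6c = be ⊕ 6c = d2
byte 10: (6c ⊕ 79) ⊕ 6c = 15 ⊕ 6c = 79
byte 11: (40 ⊕ 13) ⊕ 6f = 53 ⊕ 6f = 3c
byte 12: (7c ⊕ 7c) ⊕ 20 = 00 ⊕ 20 = 20
byte 13: (8a ⊕ 5e) ⊕ 5f = d4 ⊕ 5f = 8b

[158, 195, 180, 89, 104, 197, 33, 41, 119, 210, 121, 60, 32, 139]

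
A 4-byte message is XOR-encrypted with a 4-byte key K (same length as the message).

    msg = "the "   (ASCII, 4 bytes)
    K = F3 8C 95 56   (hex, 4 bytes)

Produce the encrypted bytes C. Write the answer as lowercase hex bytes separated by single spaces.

87 e4 f0 76

74 xor f3 = 87
68 xor 8c = e4
65 xor 95 = f0
20 xor 56 = 76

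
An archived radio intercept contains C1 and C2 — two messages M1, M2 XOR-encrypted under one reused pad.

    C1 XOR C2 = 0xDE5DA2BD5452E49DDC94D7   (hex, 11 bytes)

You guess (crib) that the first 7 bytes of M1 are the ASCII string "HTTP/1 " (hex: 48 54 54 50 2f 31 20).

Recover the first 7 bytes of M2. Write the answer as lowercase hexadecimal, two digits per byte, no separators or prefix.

Since C1 ⊕ C2 = M1 ⊕ M2, XORing with the guessed M1 bytes yields the corresponding M2 bytes: M2 = (C1 ⊕ C2) ⊕ M1.
222 XOR  72 = 150
 93 XOR  84 =   9
162 XOR  84 = 246
189 XOR  80 = 237
 84 XOR  47 = 123
 82 XOR  49 =  99
228 XOR  32 = 196

9609f6ed7b63c4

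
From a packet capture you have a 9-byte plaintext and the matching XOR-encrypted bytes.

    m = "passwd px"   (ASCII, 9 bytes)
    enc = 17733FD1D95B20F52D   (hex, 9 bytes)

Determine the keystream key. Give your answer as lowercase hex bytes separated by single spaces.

Since enc = m ⊕ key, XORing both sides with m gives key = m ⊕ enc.
byte 0: 01110000 xor 00010111 = 01100111
byte 1: 01100001 xor 01110011 = 00010010
byte 2: 01110011 xor 00111111 = 01001100
byte 3: 01110011 xor 11010001 = 10100010
byte 4: 01110111 xor 11011001 = 10101110
byte 5: 01100100 xor 01011011 = 00111111
byte 6: 00100000 xor 00100000 = 00000000
byte 7: 01110000 xor 11110101 = 10000101
byte 8: 01111000 xor 00101101 = 01010101

67 12 4c a2 ae 3f 00 85 55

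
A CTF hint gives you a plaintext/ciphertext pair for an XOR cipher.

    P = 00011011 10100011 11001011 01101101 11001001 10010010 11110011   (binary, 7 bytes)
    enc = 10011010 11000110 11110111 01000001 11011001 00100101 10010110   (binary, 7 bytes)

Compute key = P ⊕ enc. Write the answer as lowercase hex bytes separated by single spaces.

81 65 3c 2c 10 b7 65

Since enc = P ⊕ key, XORing both sides with P gives key = P ⊕ enc.
1b ⊕ 9a = 81
a3 ⊕ c6 = 65
cb ⊕ f7 = 3c
6d ⊕ 41 = 2c
c9 ⊕ d9 = 10
92 ⊕ 25 = b7
f3 ⊕ 96 = 65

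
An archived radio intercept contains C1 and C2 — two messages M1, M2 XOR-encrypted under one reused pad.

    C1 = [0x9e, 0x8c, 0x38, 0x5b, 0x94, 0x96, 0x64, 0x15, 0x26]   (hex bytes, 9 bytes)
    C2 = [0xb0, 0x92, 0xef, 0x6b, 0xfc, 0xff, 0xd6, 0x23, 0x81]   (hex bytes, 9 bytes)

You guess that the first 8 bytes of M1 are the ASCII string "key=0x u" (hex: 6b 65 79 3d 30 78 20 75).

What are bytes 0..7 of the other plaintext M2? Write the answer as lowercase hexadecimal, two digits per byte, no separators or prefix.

457bae0d58119243

First, C1 ⊕ C2 = (M1 ⊕ K) ⊕ (M2 ⊕ K) = M1 ⊕ M2, so the key drops out. Then M2 = (M1 ⊕ M2) ⊕ M1 over the first 8 bytes.
byte 0: (9e ⊕ b0) ⊕ 6b = 2e ⊕ 6b = 45
byte 1: (8c ⊕ 92) ⊕ 65 = 1e ⊕ 65 = 7b
byte 2: (38 ⊕ ef) ⊕ 79 = d7 ⊕ 79 = ae
byte 3: (5b ⊕ 6b) ⊕ 3d = 30 ⊕ 3d = 0d
byte 4: (94 ⊕ fc) ⊕ 30 = 68 ⊕ 30 = 58
byte 5: (96 ⊕ ff) ⊕ 78 = 69 ⊕ 78 = 11
byte 6: (64 ⊕ d6) ⊕ 20 = b2 ⊕ 20 = 92
byte 7: (15 ⊕ 23) ⊕ 75 = 36 ⊕ 75 = 43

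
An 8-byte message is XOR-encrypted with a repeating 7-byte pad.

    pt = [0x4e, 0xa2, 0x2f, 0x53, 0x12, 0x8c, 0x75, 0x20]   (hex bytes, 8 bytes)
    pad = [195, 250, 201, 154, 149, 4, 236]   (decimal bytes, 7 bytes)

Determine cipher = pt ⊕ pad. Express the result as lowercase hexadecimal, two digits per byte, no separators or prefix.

The 7-byte key repeats, so the effective keystream is c3 fa c9 9a 95 04 ec c3.
byte 0: 4e ^ c3 = 8d
byte 1: a2 ^ fa = 58
byte 2: 2f ^ c9 = e6
byte 3: 53 ^ 9a = c9
byte 4: 12 ^ 95 = 87
byte 5: 8c ^ 04 = 88
byte 6: 75 ^ ec = 99
byte 7: 20 ^ c3 = e3

8d58e6c9878899e3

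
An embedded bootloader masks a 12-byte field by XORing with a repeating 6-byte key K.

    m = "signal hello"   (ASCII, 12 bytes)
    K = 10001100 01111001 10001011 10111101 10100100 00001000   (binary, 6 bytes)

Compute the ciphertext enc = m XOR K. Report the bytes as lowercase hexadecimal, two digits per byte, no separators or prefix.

ff10ecd3c564ac11eed1c867

The 6-byte key repeats, so the effective keystream is 8c 79 8b bd a4 08 8c 79 8b bd a4 08.
byte 0: 01110011 xor 10001100 = 11111111
byte 1: 01101001 xor 01111001 = 00010000
byte 2: 01100111 xor 10001011 = 11101100
byte 3: 01101110 xor 10111101 = 11010011
byte 4: 01100001 xor 10100100 = 11000101
byte 5: 01101100 xor 00001000 = 01100100
byte 6: 00100000 xor 10001100 = 10101100
byte 7: 01101000 xor 01111001 = 00010001
byte 8: 01100101 xor 10001011 = 11101110
byte 9: 01101100 xor 10111101 = 11010001
byte 10: 01101100 xor 10100100 = 11001000
byte 11: 01101111 xor 00001000 = 01100111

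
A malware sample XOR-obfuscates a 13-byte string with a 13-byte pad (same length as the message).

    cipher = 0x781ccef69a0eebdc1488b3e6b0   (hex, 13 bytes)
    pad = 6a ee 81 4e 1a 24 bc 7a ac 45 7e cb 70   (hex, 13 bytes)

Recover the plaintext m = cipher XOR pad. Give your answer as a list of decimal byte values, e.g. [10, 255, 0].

XOR is its own inverse, so applying the key byte-wise gives the result directly.
byte 0: 78 XOR 6a = 12
byte 1: 1c XOR ee = f2
byte 2: ce XOR 81 = 4f
byte 3: f6 XOR 4e = b8
byte 4: 9a XOR 1a = 80
byte 5: 0e XOR 24 = 2a
byte 6: eb XOR bc = 57
byte 7: dc XOR 7a = a6
byte 8: 14 XOR ac = b8
byte 9: 88 XOR 45 = cd
byte 10: b3 XOR 7e = cd
byte 11: e6 XOR cb = 2d
byte 12: b0 XOR 70 = c0

[18, 242, 79, 184, 128, 42, 87, 166, 184, 205, 205, 45, 192]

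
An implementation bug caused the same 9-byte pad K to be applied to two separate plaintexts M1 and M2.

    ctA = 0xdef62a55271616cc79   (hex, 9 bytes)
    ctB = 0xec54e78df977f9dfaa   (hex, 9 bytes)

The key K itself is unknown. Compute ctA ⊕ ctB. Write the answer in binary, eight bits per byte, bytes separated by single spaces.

ctA ⊕ ctB = (M1 ⊕ K) ⊕ (M2 ⊕ K) = M1 ⊕ M2 — the shared key cancels under XOR.
11011110 ⊕ 11101100 = 00110010
11110110 ⊕ 01010100 = 10100010
00101010 ⊕ 11100111 = 11001101
01010101 ⊕ 10001101 = 11011000
00100111 ⊕ 11111001 = 11011110
00010110 ⊕ 01110111 = 01100001
00010110 ⊕ 11111001 = 11101111
11001100 ⊕ 11011111 = 00010011
01111001 ⊕ 10101010 = 11010011

00110010 10100010 11001101 11011000 11011110 01100001 11101111 00010011 11010011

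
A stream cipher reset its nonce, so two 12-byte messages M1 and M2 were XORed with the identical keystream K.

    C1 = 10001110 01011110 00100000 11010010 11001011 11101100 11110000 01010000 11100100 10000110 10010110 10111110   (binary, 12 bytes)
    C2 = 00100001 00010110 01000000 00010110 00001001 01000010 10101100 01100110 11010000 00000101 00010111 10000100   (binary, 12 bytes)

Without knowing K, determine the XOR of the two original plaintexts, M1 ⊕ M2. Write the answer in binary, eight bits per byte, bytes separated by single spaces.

C1 ⊕ C2 = (M1 ⊕ K) ⊕ (M2 ⊕ K) = M1 ⊕ M2 — the shared key cancels under XOR.
8e xor 21 = af
5e xor 16 = 48
20 xor 40 = 60
d2 xor 16 = c4
cb xor 09 = c2
ec xor 42 = ae
f0 xor ac = 5c
50 xor 66 = 36
e4 xor d0 = 34
86 xor 05 = 83
96 xor 17 = 81
be xor 84 = 3a

10101111 01001000 01100000 11000100 11000010 10101110 01011100 00110110 00110100 10000011 10000001 00111010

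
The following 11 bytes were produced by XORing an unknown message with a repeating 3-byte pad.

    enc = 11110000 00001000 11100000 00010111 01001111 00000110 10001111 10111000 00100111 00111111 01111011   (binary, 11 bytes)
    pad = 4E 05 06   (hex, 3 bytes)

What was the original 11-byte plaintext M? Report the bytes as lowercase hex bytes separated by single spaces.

The 3-byte key repeats, so the effective keystream is 4e 05 06 4e 05 06 4e 05 06 4e 05.
byte 0: f0 xor 4e = be
byte 1: 08 xor 05 = 0d
byte 2: e0 xor 06 = e6
byte 3: 17 xor 4e = 59
byte 4: 4f xor 05 = 4a
byte 5: 06 xor 06 = 00
byte 6: 8f xor 4e = c1
byte 7: b8 xor 05 = bd
byte 8: 27 xor 06 = 21
byte 9: 3f xor 4e = 71
byte 10: 7b xor 05 = 7e

be 0d e6 59 4a 00 c1 bd 21 71 7e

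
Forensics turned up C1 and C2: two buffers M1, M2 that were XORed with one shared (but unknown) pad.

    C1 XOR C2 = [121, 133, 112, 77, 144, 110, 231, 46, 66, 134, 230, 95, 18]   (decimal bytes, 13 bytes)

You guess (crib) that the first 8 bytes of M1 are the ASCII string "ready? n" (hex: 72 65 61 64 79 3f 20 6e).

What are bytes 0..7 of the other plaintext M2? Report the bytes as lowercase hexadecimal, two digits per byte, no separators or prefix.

0be01129e951c740

Since C1 ⊕ C2 = M1 ⊕ M2, XORing with the guessed M1 bytes yields the corresponding M2 bytes: M2 = (C1 ⊕ C2) ⊕ M1.
79 ⊕ 72 = 0b
85 ⊕ 65 = e0
70 ⊕ 61 = 11
4d ⊕ 64 = 29
90 ⊕ 79 = e9
6e ⊕ 3f = 51
e7 ⊕ 20 = c7
2e ⊕ 6e = 40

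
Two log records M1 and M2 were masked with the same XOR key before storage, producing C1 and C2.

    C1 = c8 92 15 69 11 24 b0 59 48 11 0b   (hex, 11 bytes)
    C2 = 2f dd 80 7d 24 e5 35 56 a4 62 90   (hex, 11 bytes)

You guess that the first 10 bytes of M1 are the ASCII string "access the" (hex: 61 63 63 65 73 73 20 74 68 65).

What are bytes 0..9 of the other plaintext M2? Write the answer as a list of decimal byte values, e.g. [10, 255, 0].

First, C1 ⊕ C2 = (M1 ⊕ K) ⊕ (M2 ⊕ K) = M1 ⊕ M2, so the key drops out. Then M2 = (M1 ⊕ M2) ⊕ M1 over the first 10 bytes.
byte 0: (c8 XOR 2f) XOR 61 = e7 XOR 61 = 86
byte 1: (92 XOR dd) XOR 63 = 4f XOR 63 = 2c
byte 2: (15 XOR 80) XOR 63 = 95 XOR 63 = f6
byte 3: (69 XOR 7d) XOR 65 = 14 XOR 65 = 71
byte 4: (11 XOR 24) XOR 73 = 35 XOR 73 = 46
byte 5: (24 XOR e5) XOR 73 = c1 XOR 73 = b2
byte 6: (b0 XOR 35) XOR 20 = 85 XOR 20 = a5
byte 7: (59 XOR 56) XOR 74 = 0f XOR 74 = 7b
byte 8: (48 XOR a4) XOR 68 = ec XOR 68 = 84
byte 9: (11 XOR 62) XOR 65 = 73 XOR 65 = 16

[134, 44, 246, 113, 70, 178, 165, 123, 132, 22]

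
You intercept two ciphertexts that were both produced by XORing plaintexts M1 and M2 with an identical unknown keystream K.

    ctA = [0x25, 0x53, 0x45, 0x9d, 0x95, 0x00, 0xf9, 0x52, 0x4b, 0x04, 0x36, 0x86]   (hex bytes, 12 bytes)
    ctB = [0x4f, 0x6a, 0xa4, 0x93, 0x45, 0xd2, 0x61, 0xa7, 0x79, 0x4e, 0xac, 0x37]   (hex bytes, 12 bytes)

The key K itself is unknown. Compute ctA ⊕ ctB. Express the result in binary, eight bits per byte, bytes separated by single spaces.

ctA ⊕ ctB = (M1 ⊕ K) ⊕ (M2 ⊕ K) = M1 ⊕ M2 — the shared key cancels under XOR.
25 xor 4f = 6a
53 xor 6a = 39
45 xor a4 = e1
9d xor 93 = 0e
95 xor 45 = d0
00 xor d2 = d2
f9 xor 61 = 98
52 xor a7 = f5
4b xor 79 = 32
04 xor 4e = 4a
36 xor ac = 9a
86 xor 37 = b1

01101010 00111001 11100001 00001110 11010000 11010010 10011000 11110101 00110010 01001010 10011010 10110001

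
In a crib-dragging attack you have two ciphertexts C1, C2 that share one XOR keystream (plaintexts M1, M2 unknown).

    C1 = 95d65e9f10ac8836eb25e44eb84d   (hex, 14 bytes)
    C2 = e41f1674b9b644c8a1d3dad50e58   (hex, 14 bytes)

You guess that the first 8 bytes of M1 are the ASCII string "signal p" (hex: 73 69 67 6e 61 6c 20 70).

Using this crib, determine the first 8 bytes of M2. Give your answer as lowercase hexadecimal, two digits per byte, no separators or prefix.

First, C1 ⊕ C2 = (M1 ⊕ K) ⊕ (M2 ⊕ K) = M1 ⊕ M2, so the key drops out. Then M2 = (M1 ⊕ M2) ⊕ M1 over the first 8 bytes.
byte 0: (95 xor e4) xor 73 = 71 xor 73 = 02
byte 1: (d6 xor 1f) xor 69 = c9 xor 69 = a0
byte 2: (5e xor 16) xor 67 = 48 xor 67 = 2f
byte 3: (9f xor 74) xor 6e = eb xor 6e = 85
byte 4: (10 xor b9) xor 61 = a9 xor 61 = c8
byte 5: (ac xor b6) xor 6c = 1a xor 6c = 76
byte 6: (88 xor 44) xor 20 = cc xor 20 = ec
byte 7: (36 xor c8) xor 70 = fe xor 70 = 8e

02a02f85c876ec8e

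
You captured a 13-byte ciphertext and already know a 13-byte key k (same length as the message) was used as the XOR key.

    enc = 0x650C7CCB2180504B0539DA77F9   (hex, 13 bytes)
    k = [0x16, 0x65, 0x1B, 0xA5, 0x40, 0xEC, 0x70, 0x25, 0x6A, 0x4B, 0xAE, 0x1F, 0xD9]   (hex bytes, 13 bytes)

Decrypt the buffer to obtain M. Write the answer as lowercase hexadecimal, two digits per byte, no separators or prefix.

7369676e616c206e6f72746820

65 XOR 16 = 73
0c XOR 65 = 69
7c XOR 1b = 67
cb XOR a5 = 6e
21 XOR 40 = 61
80 XOR ec = 6c
50 XOR 70 = 20
4b XOR 25 = 6e
05 XOR 6a = 6f
39 XOR 4b = 72
da XOR ae = 74
77 XOR 1f = 68
f9 XOR d9 = 20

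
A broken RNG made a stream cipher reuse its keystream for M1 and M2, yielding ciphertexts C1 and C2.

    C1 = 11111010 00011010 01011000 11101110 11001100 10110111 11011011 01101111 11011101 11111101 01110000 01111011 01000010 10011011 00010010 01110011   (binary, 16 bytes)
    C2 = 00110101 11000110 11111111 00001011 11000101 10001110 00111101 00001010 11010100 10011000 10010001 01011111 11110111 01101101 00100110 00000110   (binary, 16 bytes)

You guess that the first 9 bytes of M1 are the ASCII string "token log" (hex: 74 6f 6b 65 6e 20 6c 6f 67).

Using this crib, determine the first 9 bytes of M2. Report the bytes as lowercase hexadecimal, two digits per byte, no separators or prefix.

First, C1 ⊕ C2 = (M1 ⊕ K) ⊕ (M2 ⊕ K) = M1 ⊕ M2, so the key drops out. Then M2 = (M1 ⊕ M2) ⊕ M1 over the first 9 bytes.
byte 0: (fa ^ 35) ^ 74 = cf ^ 74 = bb
byte 1: (1a ^ c6) ^ 6f = dc ^ 6f = b3
byte 2: (58 ^ ff) ^ 6b = a7 ^ 6b = cc
byte 3: (ee ^ 0b) ^ 65 = e5 ^ 65 = 80
byte 4: (cc ^ c5) ^ 6e = 09 ^ 6e = 67
byte 5: (b7 ^ 8e) ^ 20 = 39 ^ 20 = 19
byte 6: (db ^ 3d) ^ 6c = e6 ^ 6c = 8a
byte 7: (6f ^ 0a) ^ 6f = 65 ^ 6f = 0a
byte 8: (dd ^ d4) ^ 67 = 09 ^ 67 = 6e

bbb3cc8067198a0a6e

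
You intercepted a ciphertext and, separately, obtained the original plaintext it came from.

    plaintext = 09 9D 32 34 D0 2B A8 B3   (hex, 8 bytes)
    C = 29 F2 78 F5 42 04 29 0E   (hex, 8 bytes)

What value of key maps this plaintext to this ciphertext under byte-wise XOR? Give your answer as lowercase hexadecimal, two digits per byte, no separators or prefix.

Since C = plaintext ⊕ key, XORing both sides with plaintext gives key = plaintext ⊕ C.
09 XOR 29 = 20
9d XOR f2 = 6f
32 XOR 78 = 4a
34 XOR f5 = c1
d0 XOR 42 = 92
2b XOR 04 = 2f
a8 XOR 29 = 81
b3 XOR 0e = bd

206f4ac1922f81bd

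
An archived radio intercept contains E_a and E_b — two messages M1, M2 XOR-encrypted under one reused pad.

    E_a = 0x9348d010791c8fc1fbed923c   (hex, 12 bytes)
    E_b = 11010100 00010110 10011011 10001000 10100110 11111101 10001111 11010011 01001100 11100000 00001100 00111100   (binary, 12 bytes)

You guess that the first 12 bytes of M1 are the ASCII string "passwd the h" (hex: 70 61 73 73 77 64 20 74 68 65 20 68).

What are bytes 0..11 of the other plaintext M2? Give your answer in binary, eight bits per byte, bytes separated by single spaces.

00110111 00111111 00111000 11101011 10101000 10000101 00100000 01100110 11011111 01101000 10111110 01101000

First, E_a ⊕ E_b = (M1 ⊕ K) ⊕ (M2 ⊕ K) = M1 ⊕ M2, so the key drops out. Then M2 = (M1 ⊕ M2) ⊕ M1 over the first 12 bytes.
byte 0: (93 xor d4) xor 70 = 47 xor 70 = 37
byte 1: (48 xor 16) xor 61 = 5e xor 61 = 3f
byte 2: (d0 xor 9b) xor 73 = 4b xor 73 = 38
byte 3: (10 xor 88) xor 73 = 98 xor 73 = eb
byte 4: (79 xor a6) xor 77 = df xor 77 = a8
byte 5: (1c xor fd) xor 64 = e1 xor 64 = 85
byte 6: (8f xor 8f) xor 20 = 00 xor 20 = 20
byte 7: (c1 xor d3) xor 74 = 12 xor 74 = 66
byte 8: (fb xor 4c) xor 68 = b7 xor 68 = df
byte 9: (ed xor e0) xor 65 = 0d xor 65 = 68
byte 10: (92 xor 0c) xor 20 = 9e xor 20 = be
byte 11: (3c xor 3c) xor 68 = 00 xor 68 = 68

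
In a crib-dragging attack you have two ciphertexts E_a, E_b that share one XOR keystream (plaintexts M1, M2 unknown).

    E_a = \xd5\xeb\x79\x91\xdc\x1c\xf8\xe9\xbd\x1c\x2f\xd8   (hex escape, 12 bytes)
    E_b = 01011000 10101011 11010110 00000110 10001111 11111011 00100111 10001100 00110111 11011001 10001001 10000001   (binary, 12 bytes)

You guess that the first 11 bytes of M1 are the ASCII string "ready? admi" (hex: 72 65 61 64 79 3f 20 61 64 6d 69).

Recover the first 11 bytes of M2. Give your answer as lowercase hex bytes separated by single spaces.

First, E_a ⊕ E_b = (M1 ⊕ K) ⊕ (M2 ⊕ K) = M1 ⊕ M2, so the key drops out. Then M2 = (M1 ⊕ M2) ⊕ M1 over the first 11 bytes.
byte 0: (d5 xor 58) xor 72 = 8d xor 72 = ff
byte 1: (eb xor ab) xor 65 = 40 xor 65 = 25
byte 2: (79 xor d6) xor 61 = af xor 61 = ce
byte 3: (91 xor 06) xor 64 = 97 xor 64 = f3
byte 4: (dc xor 8f) xor 79 = 53 xor 79 = 2a
byte 5: (1c xor fb) xor 3f = e7 xor 3f = d8
byte 6: (f8 xor 27) xor 20 = df xor 20 = ff
byte 7: (e9 xor 8c) xor 61 = 65 xor 61 = 04
byte 8: (bd xor 37) xor 64 = 8a xor 64 = ee
byte 9: (1c xor d9) xor 6d = c5 xor 6d = a8
byte 10: (2f xor 89) xor 69 = a6 xor 69 = cf

ff 25 ce f3 2a d8 ff 04 ee a8 cf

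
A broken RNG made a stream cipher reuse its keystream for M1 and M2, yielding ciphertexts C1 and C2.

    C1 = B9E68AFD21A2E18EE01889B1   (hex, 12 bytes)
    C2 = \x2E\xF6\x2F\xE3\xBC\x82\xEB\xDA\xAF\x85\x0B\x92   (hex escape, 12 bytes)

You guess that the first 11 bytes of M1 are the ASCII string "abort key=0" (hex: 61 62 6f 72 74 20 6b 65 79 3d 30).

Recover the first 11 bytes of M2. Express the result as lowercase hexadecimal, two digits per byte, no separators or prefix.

First, C1 ⊕ C2 = (M1 ⊕ K) ⊕ (M2 ⊕ K) = M1 ⊕ M2, so the key drops out. Then M2 = (M1 ⊕ M2) ⊕ M1 over the first 11 bytes.
byte 0: (b9 ⊕ 2e) ⊕ 61 = 97 ⊕ 61 = f6
byte 1: (e6 ⊕ f6) ⊕ 62 = 10 ⊕ 62 = 72
byte 2: (8a ⊕ 2f) ⊕ 6f = a5 ⊕ 6f = ca
byte 3: (fd ⊕ e3) ⊕ 72 = 1e ⊕ 72 = 6c
byte 4: (21 ⊕ bc) ⊕ 74 = 9d ⊕ 74 = e9
byte 5: (a2 ⊕ 82) ⊕ 20 = 20 ⊕ 20 = 00
byte 6: (e1 ⊕ eb) ⊕ 6b = 0a ⊕ 6b = 61
byte 7: (8e ⊕ da) ⊕ 65 = 54 ⊕ 65 = 31
byte 8: (e0 ⊕ af) ⊕ 79 = 4f ⊕ 79 = 36
byte 9: (18 ⊕ 85) ⊕ 3d = 9d ⊕ 3d = a0
byte 10: (89 ⊕ 0b) ⊕ 30 = 82 ⊕ 30 = b2

f672ca6ce900613136a0b2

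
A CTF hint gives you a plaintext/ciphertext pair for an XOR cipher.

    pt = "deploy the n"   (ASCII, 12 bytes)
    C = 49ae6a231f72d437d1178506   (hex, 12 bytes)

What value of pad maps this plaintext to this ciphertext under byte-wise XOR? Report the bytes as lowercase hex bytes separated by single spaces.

Since C = pt ⊕ pad, XORing both sides with pt gives pad = pt ⊕ C.
100 ⊕  73 =  45
101 ⊕ 174 = 203
112 ⊕ 106 =  26
108 ⊕  35 =  79
111 ⊕  31 = 112
121 ⊕ 114 =  11
 32 ⊕ 212 = 244
116 ⊕  55 =  67
104 ⊕ 209 = 185
101 ⊕  23 = 114
 32 ⊕ 133 = 165
110 ⊕   6 = 104

2d cb 1a 4f 70 0b f4 43 b9 72 a5 68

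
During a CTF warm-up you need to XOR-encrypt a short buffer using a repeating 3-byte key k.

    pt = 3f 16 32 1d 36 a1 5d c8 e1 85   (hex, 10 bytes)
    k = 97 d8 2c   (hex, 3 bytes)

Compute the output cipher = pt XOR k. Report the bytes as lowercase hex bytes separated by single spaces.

a8 ce 1e 8a ee 8d ca 10 cd 12

The 3-byte key repeats, so the effective keystream is 97 d8 2c 97 d8 2c 97 d8 2c 97.
byte 0: 3f XOR 97 = a8
byte 1: 16 XOR d8 = ce
byte 2: 32 XOR 2c = 1e
byte 3: 1d XOR 97 = 8a
byte 4: 36 XOR d8 = ee
byte 5: a1 XOR 2c = 8d
byte 6: 5d XOR 97 = ca
byte 7: c8 XOR d8 = 10
byte 8: e1 XOR 2c = cd
byte 9: 85 XOR 97 = 12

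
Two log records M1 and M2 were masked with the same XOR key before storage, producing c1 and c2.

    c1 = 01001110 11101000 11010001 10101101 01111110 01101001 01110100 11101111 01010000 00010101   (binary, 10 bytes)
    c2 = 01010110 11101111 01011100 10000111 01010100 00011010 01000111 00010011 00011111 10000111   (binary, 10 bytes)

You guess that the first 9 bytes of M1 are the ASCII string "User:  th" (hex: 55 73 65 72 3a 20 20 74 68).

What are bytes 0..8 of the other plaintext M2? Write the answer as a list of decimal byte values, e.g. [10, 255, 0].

First, c1 ⊕ c2 = (M1 ⊕ K) ⊕ (M2 ⊕ K) = M1 ⊕ M2, so the key drops out. Then M2 = (M1 ⊕ M2) ⊕ M1 over the first 9 bytes.
byte 0: (4e ^ 56) ^ 55 = 18 ^ 55 = 4d
byte 1: (e8 ^ ef) ^ 73 = 07 ^ 73 = 74
byte 2: (d1 ^ 5c) ^ 65 = 8d ^ 65 = e8
byte 3: (ad ^ 87) ^ 72 = 2a ^ 72 = 58
byte 4: (7e ^ 54) ^ 3a = 2a ^ 3a = 10
byte 5: (69 ^ 1a) ^ 20 = 73 ^ 20 = 53
byte 6: (74 ^ 47) ^ 20 = 33 ^ 20 = 13
byte 7: (ef ^ 13) ^ 74 = fc ^ 74 = 88
byte 8: (50 ^ 1f) ^ 68 = 4f ^ 68 = 27

[77, 116, 232, 88, 16, 83, 19, 136, 39]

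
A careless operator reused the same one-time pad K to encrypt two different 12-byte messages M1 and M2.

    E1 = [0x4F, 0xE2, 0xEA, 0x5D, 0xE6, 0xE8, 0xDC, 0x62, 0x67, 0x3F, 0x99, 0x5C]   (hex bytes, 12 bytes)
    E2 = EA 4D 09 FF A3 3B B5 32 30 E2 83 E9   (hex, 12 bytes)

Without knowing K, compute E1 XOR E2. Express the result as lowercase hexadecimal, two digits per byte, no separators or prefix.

a5afe3a245d3695057dd1ab5

E1 ⊕ E2 = (M1 ⊕ K) ⊕ (M2 ⊕ K) = M1 ⊕ M2 — the shared key cancels under XOR.
01001111 XOR 11101010 = 10100101
11100010 XOR 01001101 = 10101111
11101010 XOR 00001001 = 11100011
01011101 XOR 11111111 = 10100010
11100110 XOR 10100011 = 01000101
11101000 XOR 00111011 = 11010011
11011100 XOR 10110101 = 01101001
01100010 XOR 00110010 = 01010000
01100111 XOR 00110000 = 01010111
00111111 XOR 11100010 = 11011101
10011001 XOR 10000011 = 00011010
01011100 XOR 11101001 = 10110101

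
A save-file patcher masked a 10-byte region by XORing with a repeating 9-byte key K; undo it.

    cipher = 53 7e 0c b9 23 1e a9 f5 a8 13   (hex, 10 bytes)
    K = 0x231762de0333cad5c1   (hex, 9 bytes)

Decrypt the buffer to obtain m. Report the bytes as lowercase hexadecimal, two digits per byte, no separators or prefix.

70696e67202d63206930

The 9-byte key repeats, so the effective keystream is 23 17 62 de 03 33 ca d5 c1 23.
byte 0: 53 ⊕ 23 = 70
byte 1: 7e ⊕ 17 = 69
byte 2: 0c ⊕ 62 = 6e
byte 3: b9 ⊕ de = 67
byte 4: 23 ⊕ 03 = 20
byte 5: 1e ⊕ 33 = 2d
byte 6: a9 ⊕ ca = 63
byte 7: f5 ⊕ d5 = 20
byte 8: a8 ⊕ c1 = 69
byte 9: 13 ⊕ 23 = 30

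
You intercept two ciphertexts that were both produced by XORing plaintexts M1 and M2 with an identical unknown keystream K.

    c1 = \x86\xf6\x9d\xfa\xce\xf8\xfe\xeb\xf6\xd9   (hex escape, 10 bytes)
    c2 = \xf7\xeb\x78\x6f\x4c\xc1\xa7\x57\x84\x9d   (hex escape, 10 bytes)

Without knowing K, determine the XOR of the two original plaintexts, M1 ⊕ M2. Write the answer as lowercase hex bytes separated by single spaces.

c1 ⊕ c2 = (M1 ⊕ K) ⊕ (M2 ⊕ K) = M1 ⊕ M2 — the shared key cancels under XOR.
byte 0: 10000110 ⊕ 11110111 = 01110001
byte 1: 11110110 ⊕ 11101011 = 00011101
byte 2: 10011101 ⊕ 01111000 = 11100101
byte 3: 11111010 ⊕ 01101111 = 10010101
byte 4: 11001110 ⊕ 01001100 = 10000010
byte 5: 11111000 ⊕ 11000001 = 00111001
byte 6: 11111110 ⊕ 10100111 = 01011001
byte 7: 11101011 ⊕ 01010111 = 10111100
byte 8: 11110110 ⊕ 10000100 = 01110010
byte 9: 11011001 ⊕ 10011101 = 01000100

71 1d e5 95 82 39 59 bc 72 44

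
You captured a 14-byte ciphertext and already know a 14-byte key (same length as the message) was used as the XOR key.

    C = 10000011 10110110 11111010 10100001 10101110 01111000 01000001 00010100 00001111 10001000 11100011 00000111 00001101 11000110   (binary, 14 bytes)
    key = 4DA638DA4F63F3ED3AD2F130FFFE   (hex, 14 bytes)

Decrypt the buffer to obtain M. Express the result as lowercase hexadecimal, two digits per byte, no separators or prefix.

ce10c27be11bb2f9355a1237f238

83 ^ 4d = ce
b6 ^ a6 = 10
fa ^ 38 = c2
a1 ^ da = 7b
ae ^ 4f = e1
78 ^ 63 = 1b
41 ^ f3 = b2
14 ^ ed = f9
0f ^ 3a = 35
88 ^ d2 = 5a
e3 ^ f1 = 12
07 ^ 30 = 37
0d ^ ff = f2
c6 ^ fe = 38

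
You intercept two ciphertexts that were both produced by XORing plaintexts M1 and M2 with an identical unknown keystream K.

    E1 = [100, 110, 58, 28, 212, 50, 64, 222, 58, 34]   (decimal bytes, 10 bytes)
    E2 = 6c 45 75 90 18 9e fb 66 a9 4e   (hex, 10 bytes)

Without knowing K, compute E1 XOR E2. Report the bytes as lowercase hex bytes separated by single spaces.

08 2b 4f 8c cc ac bb b8 93 6c

E1 ⊕ E2 = (M1 ⊕ K) ⊕ (M2 ⊕ K) = M1 ⊕ M2 — the shared key cancels under XOR.
byte 0: 64 XOR 6c = 08
byte 1: 6e XOR 45 = 2b
byte 2: 3a XOR 75 = 4f
byte 3: 1c XOR 90 = 8c
byte 4: d4 XOR 18 = cc
byte 5: 32 XOR 9e = ac
byte 6: 40 XOR fb = bb
byte 7: de XOR 66 = b8
byte 8: 3a XOR a9 = 93
byte 9: 22 XOR 4e = 6c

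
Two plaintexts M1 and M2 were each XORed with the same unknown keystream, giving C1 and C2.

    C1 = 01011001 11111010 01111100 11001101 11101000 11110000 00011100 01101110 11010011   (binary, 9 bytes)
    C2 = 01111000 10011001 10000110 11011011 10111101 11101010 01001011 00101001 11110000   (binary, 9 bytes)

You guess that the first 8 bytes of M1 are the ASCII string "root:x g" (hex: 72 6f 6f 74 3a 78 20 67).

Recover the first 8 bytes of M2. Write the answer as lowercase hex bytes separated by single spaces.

53 0c 95 62 6f 62 77 20

First, C1 ⊕ C2 = (M1 ⊕ K) ⊕ (M2 ⊕ K) = M1 ⊕ M2, so the key drops out. Then M2 = (M1 ⊕ M2) ⊕ M1 over the first 8 bytes.
byte 0: (59 ^ 78) ^ 72 = 21 ^ 72 = 53
byte 1: (fa ^ 99) ^ 6f = 63 ^ 6f = 0c
byte 2: (7c ^ 86) ^ 6f = fa ^ 6f = 95
byte 3: (cd ^ db) ^ 74 = 16 ^ 74 = 62
byte 4: (e8 ^ bd) ^ 3a = 55 ^ 3a = 6f
byte 5: (f0 ^ ea) ^ 78 = 1a ^ 78 = 62
byte 6: (1c ^ 4b) ^ 20 = 57 ^ 20 = 77
byte 7: (6e ^ 29) ^ 67 = 47 ^ 67 = 20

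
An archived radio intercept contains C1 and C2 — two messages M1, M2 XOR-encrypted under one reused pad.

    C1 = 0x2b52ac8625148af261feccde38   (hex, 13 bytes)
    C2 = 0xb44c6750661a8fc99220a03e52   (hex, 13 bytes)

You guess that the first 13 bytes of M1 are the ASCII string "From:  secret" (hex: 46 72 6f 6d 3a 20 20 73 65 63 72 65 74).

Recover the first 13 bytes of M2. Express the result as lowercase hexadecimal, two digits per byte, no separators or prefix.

First, C1 ⊕ C2 = (M1 ⊕ K) ⊕ (M2 ⊕ K) = M1 ⊕ M2, so the key drops out. Then M2 = (M1 ⊕ M2) ⊕ M1 over the first 13 bytes.
byte 0: (2b ⊕ b4) ⊕ 46 = 9f ⊕ 46 = d9
byte 1: (52 ⊕ 4c) ⊕ 72 = 1e ⊕ 72 = 6c
byte 2: (ac ⊕ 67) ⊕ 6f = cb ⊕ 6f = a4
byte 3: (86 ⊕ 50) ⊕ 6d = d6 ⊕ 6d = bb
byte 4: (25 ⊕ 66) ⊕ 3a = 43 ⊕ 3a = 79
byte 5: (14 ⊕ 1a) ⊕ 20 = 0e ⊕ 20 = 2e
byte 6: (8a ⊕ 8f) ⊕ 20 = 05 ⊕ 20 = 25
byte 7: (f2 ⊕ c9) ⊕ 73 = 3b ⊕ 73 = 48
byte 8: (61 ⊕ 92) ⊕ 65 = f3 ⊕ 65 = 96
byte 9: (fe ⊕ 20) ⊕ 63 = de ⊕ 63 = bd
byte 10: (cc ⊕ a0) ⊕ 72 = 6c ⊕ 72 = 1e
byte 11: (de ⊕ 3e) ⊕ 65 = e0 ⊕ 65 = 85
byte 12: (38 ⊕ 52) ⊕ 74 = 6a ⊕ 74 = 1e

d96ca4bb792e254896bd1e851e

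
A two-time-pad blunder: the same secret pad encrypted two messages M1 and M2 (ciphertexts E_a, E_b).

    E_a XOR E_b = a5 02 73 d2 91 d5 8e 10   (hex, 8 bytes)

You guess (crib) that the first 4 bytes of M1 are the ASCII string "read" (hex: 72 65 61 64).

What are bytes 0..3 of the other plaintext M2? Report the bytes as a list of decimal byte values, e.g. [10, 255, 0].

Since E_a ⊕ E_b = M1 ⊕ M2, XORing with the guessed M1 bytes yields the corresponding M2 bytes: M2 = (E_a ⊕ E_b) ⊕ M1.
165 XOR 114 = 215
  2 XOR 101 = 103
115 XOR  97 =  18
210 XOR 100 = 182

[215, 103, 18, 182]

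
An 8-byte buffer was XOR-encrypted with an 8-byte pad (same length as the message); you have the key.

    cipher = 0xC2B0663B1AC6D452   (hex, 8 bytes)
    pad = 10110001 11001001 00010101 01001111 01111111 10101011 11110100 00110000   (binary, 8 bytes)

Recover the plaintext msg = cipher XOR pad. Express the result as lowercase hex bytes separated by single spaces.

73 79 73 74 65 6d 20 62

XOR is its own inverse, so applying the key byte-wise gives the result directly.
194 ^ 177 = 115
176 ^ 201 = 121
102 ^  21 = 115
 59 ^  79 = 116
 26 ^ 127 = 101
198 ^ 171 = 109
212 ^ 244 =  32
 82 ^  48 =  98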